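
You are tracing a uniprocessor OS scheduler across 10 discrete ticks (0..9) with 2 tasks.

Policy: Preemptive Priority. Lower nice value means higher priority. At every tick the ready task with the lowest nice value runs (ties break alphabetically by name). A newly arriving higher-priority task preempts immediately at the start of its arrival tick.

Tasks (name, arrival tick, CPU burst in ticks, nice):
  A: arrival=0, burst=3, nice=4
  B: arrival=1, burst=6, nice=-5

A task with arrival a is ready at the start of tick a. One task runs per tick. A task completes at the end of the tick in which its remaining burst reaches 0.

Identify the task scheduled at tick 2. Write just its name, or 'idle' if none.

running at tick 2 = B

t=0: ready={A} → run A
t=1: ready={A,B} → run B
t=2: ready={A,B} → run B
t=3: ready={A,B} → run B
t=4: ready={A,B} → run B
t=5: ready={A,B} → run B
t=6: ready={A,B} → run B
t=7: ready={A} → run A
t=8: ready={A} → run A
t=9: (idle)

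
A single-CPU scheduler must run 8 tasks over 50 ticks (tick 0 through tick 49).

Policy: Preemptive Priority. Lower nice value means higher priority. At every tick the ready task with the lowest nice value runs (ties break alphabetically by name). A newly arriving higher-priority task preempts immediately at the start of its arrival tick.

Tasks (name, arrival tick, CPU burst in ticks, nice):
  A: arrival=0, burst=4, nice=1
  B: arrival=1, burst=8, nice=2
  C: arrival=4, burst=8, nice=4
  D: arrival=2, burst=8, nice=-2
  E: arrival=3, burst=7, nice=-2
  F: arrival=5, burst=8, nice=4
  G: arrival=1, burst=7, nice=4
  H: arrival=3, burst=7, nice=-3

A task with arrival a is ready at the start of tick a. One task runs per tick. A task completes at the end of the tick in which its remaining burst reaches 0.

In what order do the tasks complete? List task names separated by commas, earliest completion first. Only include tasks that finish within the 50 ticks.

completion order = H, D, E, A, B, C, F

t=0: ready={A} → run A
t=1: ready={A,B,G} → run A
t=2: ready={A,B,D,G} → run D
t=3: ready={A,B,D,E,G,H} → run H
t=4: ready={A,B,C,D,E,G,H} → run H
t=5: ready={A,B,C,D,E,F,G,H} → run H
t=6: ready={A,B,C,D,E,F,G,H} → run H
t=7: ready={A,B,C,D,E,F,G,H} → run H
t=8: ready={A,B,C,D,E,F,G,H} → run H
t=9: ready={A,B,C,D,E,F,G,H} → run H
t=10: ready={A,B,C,D,E,F,G} → run D
t=11: ready={A,B,C,D,E,F,G} → run D
t=12: ready={A,B,C,D,E,F,G} → run D
t=13: ready={A,B,C,D,E,F,G} → run D
t=14: ready={A,B,C,D,E,F,G} → run D
t=15: ready={A,B,C,D,E,F,G} → run D
t=16: ready={A,B,C,D,E,F,G} → run D
t=17: ready={A,B,C,E,F,G} → run E
t=18: ready={A,B,C,E,F,G} → run E
t=19: ready={A,B,C,E,F,G} → run E
t=20: ready={A,B,C,E,F,G} → run E
t=21: ready={A,B,C,E,F,G} → run E
t=22: ready={A,B,C,E,F,G} → run E
t=23: ready={A,B,C,E,F,G} → run E
t=24: ready={A,B,C,F,G} → run A
t=25: ready={A,B,C,F,G} → run A
t=26: ready={B,C,F,G} → run B
t=27: ready={B,C,F,G} → run B
t=28: ready={B,C,F,G} → run B
t=29: ready={B,C,F,G} → run B
t=30: ready={B,C,F,G} → run B
t=31: ready={B,C,F,G} → run B
t=32: ready={B,C,F,G} → run B
t=33: ready={B,C,F,G} → run B
t=34: ready={C,F,G} → run C
t=35: ready={C,F,G} → run C
t=36: ready={C,F,G} → run C
t=37: ready={C,F,G} → run C
t=38: ready={C,F,G} → run C
t=39: ready={C,F,G} → run C
t=40: ready={C,F,G} → run C
t=41: ready={C,F,G} → run C
t=42: ready={F,G} → run F
t=43: ready={F,G} → run F
t=44: ready={F,G} → run F
t=45: ready={F,G} → run F
t=46: ready={F,G} → run F
t=47: ready={F,G} → run F
t=48: ready={F,G} → run F
t=49: ready={F,G} → run F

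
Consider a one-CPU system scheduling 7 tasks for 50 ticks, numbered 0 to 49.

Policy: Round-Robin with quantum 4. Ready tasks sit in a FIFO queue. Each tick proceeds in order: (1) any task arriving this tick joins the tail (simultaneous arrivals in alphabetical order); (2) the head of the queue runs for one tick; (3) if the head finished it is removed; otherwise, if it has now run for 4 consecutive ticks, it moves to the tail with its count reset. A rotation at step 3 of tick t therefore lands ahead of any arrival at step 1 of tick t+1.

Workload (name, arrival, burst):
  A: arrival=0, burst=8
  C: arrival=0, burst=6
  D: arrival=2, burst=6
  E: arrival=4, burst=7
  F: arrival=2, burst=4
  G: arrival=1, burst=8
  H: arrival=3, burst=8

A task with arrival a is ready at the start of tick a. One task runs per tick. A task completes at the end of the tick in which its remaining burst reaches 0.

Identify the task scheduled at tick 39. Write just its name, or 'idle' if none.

running at tick 39 = D

t=0: queue=[A,C] q_used=0 → run A
t=1: queue=[A,C,G] q_used=1 → run A
t=2: queue=[A,C,G,D,F] q_used=2 → run A
t=3: queue=[A,C,G,D,F,H] q_used=3 → run A
t=4: queue=[C,G,D,F,H,A,E] q_used=0 → run C
t=5: queue=[C,G,D,F,H,A,E] q_used=1 → run C
t=6: queue=[C,G,D,F,H,A,E] q_used=2 → run C
t=7: queue=[C,G,D,F,H,A,E] q_used=3 → run C
t=8: queue=[G,D,F,H,A,E,C] q_used=0 → run G
t=9: queue=[G,D,F,H,A,E,C] q_used=1 → run G
t=10: queue=[G,D,F,H,A,E,C] q_used=2 → run G
t=11: queue=[G,D,F,H,A,E,C] q_used=3 → run G
t=12: queue=[D,F,H,A,E,C,G] q_used=0 → run D
t=13: queue=[D,F,H,A,E,C,G] q_used=1 → run D
t=14: queue=[D,F,H,A,E,C,G] q_used=2 → run D
t=15: queue=[D,F,H,A,E,C,G] q_used=3 → run D
t=16: queue=[F,H,A,E,C,G,D] q_used=0 → run F
t=17: queue=[F,H,A,E,C,G,D] q_used=1 → run F
t=18: queue=[F,H,A,E,C,G,D] q_used=2 → run F
t=19: queue=[F,H,A,E,C,G,D] q_used=3 → run F
t=20: queue=[H,A,E,C,G,D] q_used=0 → run H
t=21: queue=[H,A,E,C,G,D] q_used=1 → run H
t=22: queue=[H,A,E,C,G,D] q_used=2 → run H
t=23: queue=[H,A,E,C,G,D] q_used=3 → run H
t=24: queue=[A,E,C,G,D,H] q_used=0 → run A
t=25: queue=[A,E,C,G,D,H] q_used=1 → run A
t=26: queue=[A,E,C,G,D,H] q_used=2 → run A
t=27: queue=[A,E,C,G,D,H] q_used=3 → run A
t=28: queue=[E,C,G,D,H] q_used=0 → run E
t=29: queue=[E,C,G,D,H] q_used=1 → run E
t=30: queue=[E,C,G,D,H] q_used=2 → run E
t=31: queue=[E,C,G,D,H] q_used=3 → run E
t=32: queue=[C,G,D,H,E] q_used=0 → run C
t=33: queue=[C,G,D,H,E] q_used=1 → run C
t=34: queue=[G,D,H,E] q_used=0 → run G
t=35: queue=[G,D,H,E] q_used=1 → run G
t=36: queue=[G,D,H,E] q_used=2 → run G
t=37: queue=[G,D,H,E] q_used=3 → run G
t=38: queue=[D,H,E] q_used=0 → run D
t=39: queue=[D,H,E] q_used=1 → run D
t=40: queue=[H,E] q_used=0 → run H
t=41: queue=[H,E] q_used=1 → run H
t=42: queue=[H,E] q_used=2 → run H
t=43: queue=[H,E] q_used=3 → run H
t=44: queue=[E] q_used=0 → run E
t=45: queue=[E] q_used=1 → run E
t=46: queue=[E] q_used=2 → run E
t=47: (idle)
t=48: (idle)
t=49: (idle)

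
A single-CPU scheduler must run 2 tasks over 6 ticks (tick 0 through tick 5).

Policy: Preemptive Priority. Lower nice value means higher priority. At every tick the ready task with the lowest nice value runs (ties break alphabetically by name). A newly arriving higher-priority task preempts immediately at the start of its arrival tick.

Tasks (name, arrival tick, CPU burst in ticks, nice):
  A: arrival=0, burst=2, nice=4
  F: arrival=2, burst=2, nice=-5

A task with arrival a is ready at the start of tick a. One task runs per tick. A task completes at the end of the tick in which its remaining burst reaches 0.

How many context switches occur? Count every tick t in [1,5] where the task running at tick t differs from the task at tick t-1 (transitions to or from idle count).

t=0: ready={A} → run A
t=1: ready={A} → run A
t=2: ready={F} → run F
t=3: ready={F} → run F
t=4: (idle)
t=5: (idle)

context switches = 2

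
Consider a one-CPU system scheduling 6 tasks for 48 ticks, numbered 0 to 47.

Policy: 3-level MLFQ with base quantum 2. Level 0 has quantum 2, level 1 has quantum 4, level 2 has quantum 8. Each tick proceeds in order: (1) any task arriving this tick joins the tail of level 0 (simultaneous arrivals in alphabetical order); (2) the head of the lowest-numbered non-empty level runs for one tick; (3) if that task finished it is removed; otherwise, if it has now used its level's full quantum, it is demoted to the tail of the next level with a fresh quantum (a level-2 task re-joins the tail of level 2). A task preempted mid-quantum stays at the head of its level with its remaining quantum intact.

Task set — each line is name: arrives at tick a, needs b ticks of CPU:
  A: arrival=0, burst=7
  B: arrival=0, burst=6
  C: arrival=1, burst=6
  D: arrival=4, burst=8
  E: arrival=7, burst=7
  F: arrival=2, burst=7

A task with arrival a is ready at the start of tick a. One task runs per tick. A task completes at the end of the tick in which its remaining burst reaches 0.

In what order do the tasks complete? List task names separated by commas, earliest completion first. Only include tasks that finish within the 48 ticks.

completion order = B, C, A, F, D, E

t=0: L0/L1/L2 = AB/-/- → run A
t=1: L0/L1/L2 = ABC/-/- → run A
t=2: L0/L1/L2 = BCF/A/- → run B
t=3: L0/L1/L2 = BCF/A/- → run B
t=4: L0/L1/L2 = CFD/AB/- → run C
t=5: L0/L1/L2 = CFD/AB/- → run C
t=6: L0/L1/L2 = FD/ABC/- → run F
t=7: L0/L1/L2 = FDE/ABC/- → run F
t=8: L0/L1/L2 = DE/ABCF/- → run D
t=9: L0/L1/L2 = DE/ABCF/- → run D
t=10: L0/L1/L2 = E/ABCFD/- → run E
t=11: L0/L1/L2 = E/ABCFD/- → run E
t=12: L0/L1/L2 = -/ABCFDE/- → run A
t=13: L0/L1/L2 = -/ABCFDE/- → run A
t=14: L0/L1/L2 = -/ABCFDE/- → run A
t=15: L0/L1/L2 = -/ABCFDE/- → run A
t=16: L0/L1/L2 = -/BCFDE/A → run B
t=17: L0/L1/L2 = -/BCFDE/A → run B
t=18: L0/L1/L2 = -/BCFDE/A → run B
t=19: L0/L1/L2 = -/BCFDE/A → run B
t=20: L0/L1/L2 = -/CFDE/A → run C
t=21: L0/L1/L2 = -/CFDE/A → run C
t=22: L0/L1/L2 = -/CFDE/A → run C
t=23: L0/L1/L2 = -/CFDE/A → run C
t=24: L0/L1/L2 = -/FDE/A → run F
t=25: L0/L1/L2 = -/FDE/A → run F
t=26: L0/L1/L2 = -/FDE/A → run F
t=27: L0/L1/L2 = -/FDE/A → run F
t=28: L0/L1/L2 = -/DE/AF → run D
t=29: L0/L1/L2 = -/DE/AF → run D
t=30: L0/L1/L2 = -/DE/AF → run D
t=31: L0/L1/L2 = -/DE/AF → run D
t=32: L0/L1/L2 = -/E/AFD → run E
t=33: L0/L1/L2 = -/E/AFD → run E
t=34: L0/L1/L2 = -/E/AFD → run E
t=35: L0/L1/L2 = -/E/AFD → run E
t=36: L0/L1/L2 = -/-/AFDE → run A
t=37: L0/L1/L2 = -/-/FDE → run F
t=38: L0/L1/L2 = -/-/DE → run D
t=39: L0/L1/L2 = -/-/DE → run D
t=40: L0/L1/L2 = -/-/E → run E
t=41: (idle)
t=42: (idle)
t=43: (idle)
t=44: (idle)
t=45: (idle)
t=46: (idle)
t=47: (idle)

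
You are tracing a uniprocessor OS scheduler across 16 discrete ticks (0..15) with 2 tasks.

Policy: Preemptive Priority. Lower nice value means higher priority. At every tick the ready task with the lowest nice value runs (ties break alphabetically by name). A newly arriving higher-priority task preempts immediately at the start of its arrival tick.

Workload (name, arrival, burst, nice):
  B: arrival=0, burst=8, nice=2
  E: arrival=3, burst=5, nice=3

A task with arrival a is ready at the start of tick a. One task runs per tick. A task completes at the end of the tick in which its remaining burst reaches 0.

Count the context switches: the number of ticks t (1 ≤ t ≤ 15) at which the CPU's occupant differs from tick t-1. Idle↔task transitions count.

t=0: ready={B} → run B
t=1: ready={B} → run B
t=2: ready={B} → run B
t=3: ready={B,E} → run B
t=4: ready={B,E} → run B
t=5: ready={B,E} → run B
t=6: ready={B,E} → run B
t=7: ready={B,E} → run B
t=8: ready={E} → run E
t=9: ready={E} → run E
t=10: ready={E} → run E
t=11: ready={E} → run E
t=12: ready={E} → run E
t=13: (idle)
t=14: (idle)
t=15: (idle)

context switches = 2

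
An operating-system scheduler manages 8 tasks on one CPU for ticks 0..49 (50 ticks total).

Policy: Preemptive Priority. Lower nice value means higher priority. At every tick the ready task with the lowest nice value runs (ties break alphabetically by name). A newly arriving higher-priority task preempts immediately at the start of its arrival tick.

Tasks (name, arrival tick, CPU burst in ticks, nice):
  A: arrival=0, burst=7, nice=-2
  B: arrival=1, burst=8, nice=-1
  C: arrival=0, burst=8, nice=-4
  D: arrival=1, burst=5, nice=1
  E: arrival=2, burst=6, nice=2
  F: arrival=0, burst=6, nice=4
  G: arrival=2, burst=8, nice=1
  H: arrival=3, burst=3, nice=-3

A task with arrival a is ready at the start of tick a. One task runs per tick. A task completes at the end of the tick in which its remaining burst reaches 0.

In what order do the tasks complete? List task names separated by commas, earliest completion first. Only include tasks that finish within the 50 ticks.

t=0: ready={A,C,F} → run C
t=1: ready={A,B,C,D,F} → run C
t=2: ready={A,B,C,D,E,F,G} → run C
t=3: ready={A,B,C,D,E,F,G,H} → run C
t=4: ready={A,B,C,D,E,F,G,H} → run C
t=5: ready={A,B,C,D,E,F,G,H} → run C
t=6: ready={A,B,C,D,E,F,G,H} → run C
t=7: ready={A,B,C,D,E,F,G,H} → run C
t=8: ready={A,B,D,E,F,G,H} → run H
t=9: ready={A,B,D,E,F,G,H} → run H
t=10: ready={A,B,D,E,F,G,H} → run H
t=11: ready={A,B,D,E,F,G} → run A
t=12: ready={A,B,D,E,F,G} → run A
t=13: ready={A,B,D,E,F,G} → run A
t=14: ready={A,B,D,E,F,G} → run A
t=15: ready={A,B,D,E,F,G} → run A
t=16: ready={A,B,D,E,F,G} → run A
t=17: ready={A,B,D,E,F,G} → run A
t=18: ready={B,D,E,F,G} → run B
t=19: ready={B,D,E,F,G} → run B
t=20: ready={B,D,E,F,G} → run B
t=21: ready={B,D,E,F,G} → run B
t=22: ready={B,D,E,F,G} → run B
t=23: ready={B,D,E,F,G} → run B
t=24: ready={B,D,E,F,G} → run B
t=25: ready={B,D,E,F,G} → run B
t=26: ready={D,E,F,G} → run D
t=27: ready={D,E,F,G} → run D
t=28: ready={D,E,F,G} → run D
t=29: ready={D,E,F,G} → run D
t=30: ready={D,E,F,G} → run D
t=31: ready={E,F,G} → run G
t=32: ready={E,F,G} → run G
t=33: ready={E,F,G} → run G
t=34: ready={E,F,G} → run G
t=35: ready={E,F,G} → run G
t=36: ready={E,F,G} → run G
t=37: ready={E,F,G} → run G
t=38: ready={E,F,G} → run G
t=39: ready={E,F} → run E
t=40: ready={E,F} → run E
t=41: ready={E,F} → run E
t=42: ready={E,F} → run E
t=43: ready={E,F} → run E
t=44: ready={E,F} → run E
t=45: ready={F} → run F
t=46: ready={F} → run F
t=47: ready={F} → run F
t=48: ready={F} → run F
t=49: ready={F} → run F

completion order = C, H, A, B, D, G, E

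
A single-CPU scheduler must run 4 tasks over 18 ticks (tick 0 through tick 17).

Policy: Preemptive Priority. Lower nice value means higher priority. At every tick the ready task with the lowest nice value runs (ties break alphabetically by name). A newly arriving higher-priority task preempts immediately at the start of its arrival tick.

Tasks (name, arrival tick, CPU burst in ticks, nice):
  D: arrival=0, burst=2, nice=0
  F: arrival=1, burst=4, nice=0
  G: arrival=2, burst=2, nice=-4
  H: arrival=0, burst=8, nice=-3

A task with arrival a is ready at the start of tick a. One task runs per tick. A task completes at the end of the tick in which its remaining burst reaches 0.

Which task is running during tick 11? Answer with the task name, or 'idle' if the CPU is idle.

t=0: ready={D,H} → run H
t=1: ready={D,F,H} → run H
t=2: ready={D,F,G,H} → run G
t=3: ready={D,F,G,H} → run G
t=4: ready={D,F,H} → run H
t=5: ready={D,F,H} → run H
t=6: ready={D,F,H} → run H
t=7: ready={D,F,H} → run H
t=8: ready={D,F,H} → run H
t=9: ready={D,F,H} → run H
t=10: ready={D,F} → run D
t=11: ready={D,F} → run D
t=12: ready={F} → run F
t=13: ready={F} → run F
t=14: ready={F} → run F
t=15: ready={F} → run F
t=16: (idle)
t=17: (idle)

running at tick 11 = D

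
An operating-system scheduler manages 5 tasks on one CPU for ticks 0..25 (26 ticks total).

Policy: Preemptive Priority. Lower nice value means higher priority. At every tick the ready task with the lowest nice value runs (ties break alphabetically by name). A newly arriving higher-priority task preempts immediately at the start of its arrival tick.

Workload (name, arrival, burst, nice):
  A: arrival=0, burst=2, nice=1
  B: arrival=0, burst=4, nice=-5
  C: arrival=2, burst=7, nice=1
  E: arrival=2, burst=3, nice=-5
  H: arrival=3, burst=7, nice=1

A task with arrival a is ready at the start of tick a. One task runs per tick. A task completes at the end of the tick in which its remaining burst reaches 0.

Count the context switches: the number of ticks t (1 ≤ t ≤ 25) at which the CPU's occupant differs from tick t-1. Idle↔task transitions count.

context switches = 5

t=0: ready={A,B} → run B
t=1: ready={A,B} → run B
t=2: ready={A,B,C,E} → run B
t=3: ready={A,B,C,E,H} → run B
t=4: ready={A,C,E,H} → run E
t=5: ready={A,C,E,H} → run E
t=6: ready={A,C,E,H} → run E
t=7: ready={A,C,H} → run A
t=8: ready={A,C,H} → run A
t=9: ready={C,H} → run C
t=10: ready={C,H} → run C
t=11: ready={C,H} → run C
t=12: ready={C,H} → run C
t=13: ready={C,H} → run C
t=14: ready={C,H} → run C
t=15: ready={C,H} → run C
t=16: ready={H} → run H
t=17: ready={H} → run H
t=18: ready={H} → run H
t=19: ready={H} → run H
t=20: ready={H} → run H
t=21: ready={H} → run H
t=22: ready={H} → run H
t=23: (idle)
t=24: (idle)
t=25: (idle)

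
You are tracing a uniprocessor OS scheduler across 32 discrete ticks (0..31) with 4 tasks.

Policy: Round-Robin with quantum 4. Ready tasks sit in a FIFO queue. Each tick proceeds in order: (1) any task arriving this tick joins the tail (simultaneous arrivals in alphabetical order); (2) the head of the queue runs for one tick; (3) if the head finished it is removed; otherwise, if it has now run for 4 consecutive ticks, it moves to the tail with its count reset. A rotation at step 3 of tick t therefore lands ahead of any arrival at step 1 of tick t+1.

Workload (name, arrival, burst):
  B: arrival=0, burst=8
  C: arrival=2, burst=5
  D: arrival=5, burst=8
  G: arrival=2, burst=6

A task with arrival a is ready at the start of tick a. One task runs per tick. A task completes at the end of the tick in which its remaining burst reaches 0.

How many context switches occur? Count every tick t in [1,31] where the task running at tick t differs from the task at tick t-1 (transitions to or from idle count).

context switches = 8

t=0: queue=[B] q_used=0 → run B
t=1: queue=[B] q_used=1 → run B
t=2: queue=[B,C,G] q_used=2 → run B
t=3: queue=[B,C,G] q_used=3 → run B
t=4: queue=[C,G,B] q_used=0 → run C
t=5: queue=[C,G,B,D] q_used=1 → run C
t=6: queue=[C,G,B,D] q_used=2 → run C
t=7: queue=[C,G,B,D] q_used=3 → run C
t=8: queue=[G,B,D,C] q_used=0 → run G
t=9: queue=[G,B,D,C] q_used=1 → run G
t=10: queue=[G,B,D,C] q_used=2 → run G
t=11: queue=[G,B,D,C] q_used=3 → run G
t=12: queue=[B,D,C,G] q_used=0 → run B
t=13: queue=[B,D,C,G] q_used=1 → run B
t=14: queue=[B,D,C,G] q_used=2 → run B
t=15: queue=[B,D,C,G] q_used=3 → run B
t=16: queue=[D,C,G] q_used=0 → run D
t=17: queue=[D,C,G] q_used=1 → run D
t=18: queue=[D,C,G] q_used=2 → run D
t=19: queue=[D,C,G] q_used=3 → run D
t=20: queue=[C,G,D] q_used=0 → run C
t=21: queue=[G,D] q_used=0 → run G
t=22: queue=[G,D] q_used=1 → run G
t=23: queue=[D] q_used=0 → run D
t=24: queue=[D] q_used=1 → run D
t=25: queue=[D] q_used=2 → run D
t=26: queue=[D] q_used=3 → run D
t=27: (idle)
t=28: (idle)
t=29: (idle)
t=30: (idle)
t=31: (idle)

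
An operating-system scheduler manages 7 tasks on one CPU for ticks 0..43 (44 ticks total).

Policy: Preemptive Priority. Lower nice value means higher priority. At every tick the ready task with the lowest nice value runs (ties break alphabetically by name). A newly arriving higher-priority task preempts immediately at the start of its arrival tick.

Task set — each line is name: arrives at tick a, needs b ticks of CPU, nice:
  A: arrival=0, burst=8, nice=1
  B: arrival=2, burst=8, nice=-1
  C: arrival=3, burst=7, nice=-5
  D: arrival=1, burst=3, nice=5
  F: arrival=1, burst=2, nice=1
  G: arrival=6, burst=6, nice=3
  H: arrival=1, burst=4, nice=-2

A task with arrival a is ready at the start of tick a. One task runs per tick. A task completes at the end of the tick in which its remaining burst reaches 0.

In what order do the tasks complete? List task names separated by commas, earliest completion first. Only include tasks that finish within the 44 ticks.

t=0: ready={A} → run A
t=1: ready={A,D,F,H} → run H
t=2: ready={A,B,D,F,H} → run H
t=3: ready={A,B,C,D,F,H} → run C
t=4: ready={A,B,C,D,F,H} → run C
t=5: ready={A,B,C,D,F,H} → run C
t=6: ready={A,B,C,D,F,G,H} → run C
t=7: ready={A,B,C,D,F,G,H} → run C
t=8: ready={A,B,C,D,F,G,H} → run C
t=9: ready={A,B,C,D,F,G,H} → run C
t=10: ready={A,B,D,F,G,H} → run H
t=11: ready={A,B,D,F,G,H} → run H
t=12: ready={A,B,D,F,G} → run B
t=13: ready={A,B,D,F,G} → run B
t=14: ready={A,B,D,F,G} → run B
t=15: ready={A,B,D,F,G} → run B
t=16: ready={A,B,D,F,G} → run B
t=17: ready={A,B,D,F,G} → run B
t=18: ready={A,B,D,F,G} → run B
t=19: ready={A,B,D,F,G} → run B
t=20: ready={A,D,F,G} → run A
t=21: ready={A,D,F,G} → run A
t=22: ready={A,D,F,G} → run A
t=23: ready={A,D,F,G} → run A
t=24: ready={A,D,F,G} → run A
t=25: ready={A,D,F,G} → run A
t=26: ready={A,D,F,G} → run A
t=27: ready={D,F,G} → run F
t=28: ready={D,F,G} → run F
t=29: ready={D,G} → run G
t=30: ready={D,G} → run G
t=31: ready={D,G} → run G
t=32: ready={D,G} → run G
t=33: ready={D,G} → run G
t=34: ready={D,G} → run G
t=35: ready={D} → run D
t=36: ready={D} → run D
t=37: ready={D} → run D
t=38: (idle)
t=39: (idle)
t=40: (idle)
t=41: (idle)
t=42: (idle)
t=43: (idle)

completion order = C, H, B, A, F, G, D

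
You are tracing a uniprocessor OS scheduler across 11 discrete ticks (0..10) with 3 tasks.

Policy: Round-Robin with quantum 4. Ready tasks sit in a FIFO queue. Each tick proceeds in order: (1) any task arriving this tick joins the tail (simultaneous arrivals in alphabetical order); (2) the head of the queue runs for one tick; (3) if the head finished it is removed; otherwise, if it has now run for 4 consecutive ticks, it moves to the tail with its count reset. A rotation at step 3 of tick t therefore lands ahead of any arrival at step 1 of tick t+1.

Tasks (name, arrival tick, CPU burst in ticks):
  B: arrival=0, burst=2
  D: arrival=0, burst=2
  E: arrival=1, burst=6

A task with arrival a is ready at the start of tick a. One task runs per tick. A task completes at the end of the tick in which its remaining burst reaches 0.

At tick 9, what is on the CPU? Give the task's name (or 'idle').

t=0: queue=[B,D] q_used=0 → run B
t=1: queue=[B,D,E] q_used=1 → run B
t=2: queue=[D,E] q_used=0 → run D
t=3: queue=[D,E] q_used=1 → run D
t=4: queue=[E] q_used=0 → run E
t=5: queue=[E] q_used=1 → run E
t=6: queue=[E] q_used=2 → run E
t=7: queue=[E] q_used=3 → run E
t=8: queue=[E] q_used=0 → run E
t=9: queue=[E] q_used=1 → run E
t=10: (idle)

running at tick 9 = E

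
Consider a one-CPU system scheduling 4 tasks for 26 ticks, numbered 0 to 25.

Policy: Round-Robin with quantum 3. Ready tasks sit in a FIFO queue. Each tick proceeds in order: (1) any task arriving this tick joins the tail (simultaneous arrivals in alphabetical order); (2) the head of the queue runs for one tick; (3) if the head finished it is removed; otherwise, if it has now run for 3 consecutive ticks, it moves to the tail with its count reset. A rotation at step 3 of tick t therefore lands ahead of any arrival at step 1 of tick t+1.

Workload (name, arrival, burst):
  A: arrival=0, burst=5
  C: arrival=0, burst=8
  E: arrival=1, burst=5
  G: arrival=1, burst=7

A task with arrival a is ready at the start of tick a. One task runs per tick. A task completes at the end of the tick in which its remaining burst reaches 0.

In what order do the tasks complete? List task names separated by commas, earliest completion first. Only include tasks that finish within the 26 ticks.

completion order = A, E, C, G

t=0: queue=[A,C] q_used=0 → run A
t=1: queue=[A,C,E,G] q_used=1 → run A
t=2: queue=[A,C,E,G] q_used=2 → run A
t=3: queue=[C,E,G,A] q_used=0 → run C
t=4: queue=[C,E,G,A] q_used=1 → run C
t=5: queue=[C,E,G,A] q_used=2 → run C
t=6: queue=[E,G,A,C] q_used=0 → run E
t=7: queue=[E,G,A,C] q_used=1 → run E
t=8: queue=[E,G,A,C] q_used=2 → run E
t=9: queue=[G,A,C,E] q_used=0 → run G
t=10: queue=[G,A,C,E] q_used=1 → run G
t=11: queue=[G,A,C,E] q_used=2 → run G
t=12: queue=[A,C,E,G] q_used=0 → run A
t=13: queue=[A,C,E,G] q_used=1 → run A
t=14: queue=[C,E,G] q_used=0 → run C
t=15: queue=[C,E,G] q_used=1 → run C
t=16: queue=[C,E,G] q_used=2 → run C
t=17: queue=[E,G,C] q_used=0 → run E
t=18: queue=[E,G,C] q_used=1 → run E
t=19: queue=[G,C] q_used=0 → run G
t=20: queue=[G,C] q_used=1 → run G
t=21: queue=[G,C] q_used=2 → run G
t=22: queue=[C,G] q_used=0 → run C
t=23: queue=[C,G] q_used=1 → run C
t=24: queue=[G] q_used=0 → run G
t=25: (idle)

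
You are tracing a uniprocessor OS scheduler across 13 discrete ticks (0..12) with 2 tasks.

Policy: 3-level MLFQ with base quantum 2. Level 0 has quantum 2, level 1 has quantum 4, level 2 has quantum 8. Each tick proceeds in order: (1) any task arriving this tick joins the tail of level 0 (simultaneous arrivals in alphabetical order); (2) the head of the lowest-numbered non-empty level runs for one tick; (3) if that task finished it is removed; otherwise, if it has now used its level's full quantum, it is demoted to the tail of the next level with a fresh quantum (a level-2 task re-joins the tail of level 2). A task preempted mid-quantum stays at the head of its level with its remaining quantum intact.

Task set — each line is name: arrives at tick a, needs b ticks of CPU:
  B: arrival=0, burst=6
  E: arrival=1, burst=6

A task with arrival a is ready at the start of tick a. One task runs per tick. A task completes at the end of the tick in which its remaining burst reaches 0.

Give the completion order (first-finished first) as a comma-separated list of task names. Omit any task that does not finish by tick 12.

completion order = B, E

t=0: L0/L1/L2 = B/-/- → run B
t=1: L0/L1/L2 = BE/-/- → run B
t=2: L0/L1/L2 = E/B/- → run E
t=3: L0/L1/L2 = E/B/- → run E
t=4: L0/L1/L2 = -/BE/- → run B
t=5: L0/L1/L2 = -/BE/- → run B
t=6: L0/L1/L2 = -/BE/- → run B
t=7: L0/L1/L2 = -/BE/- → run B
t=8: L0/L1/L2 = -/E/- → run E
t=9: L0/L1/L2 = -/E/- → run E
t=10: L0/L1/L2 = -/E/- → run E
t=11: L0/L1/L2 = -/E/- → run E
t=12: (idle)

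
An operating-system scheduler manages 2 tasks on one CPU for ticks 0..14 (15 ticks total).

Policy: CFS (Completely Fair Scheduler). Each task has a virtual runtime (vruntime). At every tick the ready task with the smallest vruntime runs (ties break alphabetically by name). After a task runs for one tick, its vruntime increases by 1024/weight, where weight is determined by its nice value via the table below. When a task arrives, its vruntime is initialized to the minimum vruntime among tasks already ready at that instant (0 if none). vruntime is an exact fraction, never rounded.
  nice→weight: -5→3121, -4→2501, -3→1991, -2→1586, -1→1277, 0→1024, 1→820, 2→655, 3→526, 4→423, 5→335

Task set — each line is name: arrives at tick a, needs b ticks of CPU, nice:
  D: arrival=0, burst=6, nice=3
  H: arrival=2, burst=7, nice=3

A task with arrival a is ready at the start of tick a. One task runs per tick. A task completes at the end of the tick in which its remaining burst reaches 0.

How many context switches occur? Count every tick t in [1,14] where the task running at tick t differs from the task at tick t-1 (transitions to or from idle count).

t=0: vr[D=0] → run D
t=1: vr[D=512/263] → run D
t=2: vr[D=1024/263 H=1024/263] → run D
t=3: vr[D=1536/263 H=1024/263] → run H
t=4: vr[D=1536/263 H=1536/263] → run D
t=5: vr[D=2048/263 H=1536/263] → run H
t=6: vr[D=2048/263 H=2048/263] → run D
t=7: vr[D=2560/263 H=2048/263] → run H
t=8: vr[D=2560/263 H=2560/263] → run D
t=9: vr[H=2560/263] → run H
t=10: vr[H=3072/263] → run H
t=11: vr[H=3584/263] → run H
t=12: vr[H=4096/263] → run H
t=13: (idle)
t=14: (idle)

context switches = 8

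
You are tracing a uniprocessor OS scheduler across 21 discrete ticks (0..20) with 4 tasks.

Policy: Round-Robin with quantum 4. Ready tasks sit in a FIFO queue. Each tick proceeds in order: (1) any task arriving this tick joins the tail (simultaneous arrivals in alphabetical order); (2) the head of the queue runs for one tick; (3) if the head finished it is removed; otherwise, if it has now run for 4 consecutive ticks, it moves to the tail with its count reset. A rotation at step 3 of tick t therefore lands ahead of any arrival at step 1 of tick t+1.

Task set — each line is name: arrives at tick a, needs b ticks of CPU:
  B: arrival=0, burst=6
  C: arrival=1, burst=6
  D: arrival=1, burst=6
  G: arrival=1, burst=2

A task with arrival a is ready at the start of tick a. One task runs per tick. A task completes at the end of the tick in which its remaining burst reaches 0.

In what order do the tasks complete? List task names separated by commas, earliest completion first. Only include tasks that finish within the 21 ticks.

t=0: queue=[B] q_used=0 → run B
t=1: queue=[B,C,D,G] q_used=1 → run B
t=2: queue=[B,C,D,G] q_used=2 → run B
t=3: queue=[B,C,D,G] q_used=3 → run B
t=4: queue=[C,D,G,B] q_used=0 → run C
t=5: queue=[C,D,G,B] q_used=1 → run C
t=6: queue=[C,D,G,B] q_used=2 → run C
t=7: queue=[C,D,G,B] q_used=3 → run C
t=8: queue=[D,G,B,C] q_used=0 → run D
t=9: queue=[D,G,B,C] q_used=1 → run D
t=10: queue=[D,G,B,C] q_used=2 → run D
t=11: queue=[D,G,B,C] q_used=3 → run D
t=12: queue=[G,B,C,D] q_used=0 → run G
t=13: queue=[G,B,C,D] q_used=1 → run G
t=14: queue=[B,C,D] q_used=0 → run B
t=15: queue=[B,C,D] q_used=1 → run B
t=16: queue=[C,D] q_used=0 → run C
t=17: queue=[C,D] q_used=1 → run C
t=18: queue=[D] q_used=0 → run D
t=19: queue=[D] q_used=1 → run D
t=20: (idle)

completion order = G, B, C, D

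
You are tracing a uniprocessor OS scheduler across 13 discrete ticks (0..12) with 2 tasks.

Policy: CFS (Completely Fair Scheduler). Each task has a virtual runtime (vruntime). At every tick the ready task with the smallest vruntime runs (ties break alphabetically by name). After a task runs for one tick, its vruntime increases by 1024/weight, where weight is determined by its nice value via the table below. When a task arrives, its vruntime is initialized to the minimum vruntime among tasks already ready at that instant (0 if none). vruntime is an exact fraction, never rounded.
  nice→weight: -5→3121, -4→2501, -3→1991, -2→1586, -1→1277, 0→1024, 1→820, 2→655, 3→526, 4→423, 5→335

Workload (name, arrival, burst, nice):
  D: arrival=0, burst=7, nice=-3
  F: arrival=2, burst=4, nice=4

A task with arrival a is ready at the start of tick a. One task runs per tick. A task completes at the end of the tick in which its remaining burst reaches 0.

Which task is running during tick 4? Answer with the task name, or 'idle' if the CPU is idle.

t=0: vr[D=0] → run D
t=1: vr[D=1024/1991] → run D
t=2: vr[D=2048/1991 F=2048/1991] → run D
t=3: vr[D=3072/1991 F=2048/1991] → run F
t=4: vr[D=3072/1991 F=2905088/842193] → run D
t=5: vr[D=4096/1991 F=2905088/842193] → run D
t=6: vr[D=5120/1991 F=2905088/842193] → run D
t=7: vr[D=6144/1991 F=2905088/842193] → run D
t=8: vr[F=2905088/842193] → run F
t=9: vr[F=4943872/842193] → run F
t=10: vr[F=2327552/280731] → run F
t=11: (idle)
t=12: (idle)

running at tick 4 = D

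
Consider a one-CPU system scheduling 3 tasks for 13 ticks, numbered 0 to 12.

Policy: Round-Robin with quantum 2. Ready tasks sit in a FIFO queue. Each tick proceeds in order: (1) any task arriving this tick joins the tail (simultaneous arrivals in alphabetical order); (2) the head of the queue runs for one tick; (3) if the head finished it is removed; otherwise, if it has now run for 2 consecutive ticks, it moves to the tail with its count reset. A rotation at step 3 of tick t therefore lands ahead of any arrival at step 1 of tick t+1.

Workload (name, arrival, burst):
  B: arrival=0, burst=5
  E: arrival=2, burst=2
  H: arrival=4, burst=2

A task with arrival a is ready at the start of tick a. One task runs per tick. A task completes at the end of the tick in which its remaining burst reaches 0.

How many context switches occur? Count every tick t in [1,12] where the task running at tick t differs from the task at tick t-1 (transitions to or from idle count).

context switches = 4

t=0: queue=[B] q_used=0 → run B
t=1: queue=[B] q_used=1 → run B
t=2: queue=[B,E] q_used=0 → run B
t=3: queue=[B,E] q_used=1 → run B
t=4: queue=[E,B,H] q_used=0 → run E
t=5: queue=[E,B,H] q_used=1 → run E
t=6: queue=[B,H] q_used=0 → run B
t=7: queue=[H] q_used=0 → run H
t=8: queue=[H] q_used=1 → run H
t=9: (idle)
t=10: (idle)
t=11: (idle)
t=12: (idle)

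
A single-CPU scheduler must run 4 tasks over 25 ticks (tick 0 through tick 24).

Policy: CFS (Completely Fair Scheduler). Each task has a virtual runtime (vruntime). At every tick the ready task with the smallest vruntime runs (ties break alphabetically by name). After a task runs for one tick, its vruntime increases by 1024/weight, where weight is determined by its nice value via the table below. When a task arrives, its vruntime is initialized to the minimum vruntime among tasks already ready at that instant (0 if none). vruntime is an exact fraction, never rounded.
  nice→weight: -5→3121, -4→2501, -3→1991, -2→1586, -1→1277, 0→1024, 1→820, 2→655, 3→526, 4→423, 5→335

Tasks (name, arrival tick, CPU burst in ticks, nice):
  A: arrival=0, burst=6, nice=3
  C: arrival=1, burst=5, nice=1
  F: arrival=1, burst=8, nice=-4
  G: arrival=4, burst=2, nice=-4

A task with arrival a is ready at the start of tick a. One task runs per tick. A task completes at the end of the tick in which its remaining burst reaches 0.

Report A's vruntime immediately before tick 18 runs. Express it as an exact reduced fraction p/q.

vruntime(A, start of tick 18) = 2048/263

t=0: vr[A=0] → run A
t=1: vr[A=512/263 C=512/263 F=512/263] → run A
t=2: vr[A=1024/263 C=512/263 F=512/263] → run C
t=3: vr[A=1024/263 C=172288/53915 F=512/263] → run F
t=4: vr[A=1024/263 C=172288/53915 F=1549824/657763 G=1549824/657763] → run F
t=5: vr[A=1024/263 C=172288/53915 F=1819136/657763 G=1549824/657763] → run G
t=6: vr[A=1024/263 C=172288/53915 F=1819136/657763 G=1819136/657763] → run F
t=7: vr[A=1024/263 C=172288/53915 F=2088448/657763 G=1819136/657763] → run G
t=8: vr[A=1024/263 C=172288/53915 F=2088448/657763] → run F
t=9: vr[A=1024/263 C=172288/53915 F=2357760/657763] → run C
t=10: vr[A=1024/263 C=239616/53915 F=2357760/657763] → run F
t=11: vr[A=1024/263 C=239616/53915 F=2627072/657763] → run A
t=12: vr[A=1536/263 C=239616/53915 F=2627072/657763] → run F
t=13: vr[A=1536/263 C=239616/53915 F=2896384/657763] → run F
t=14: vr[A=1536/263 C=239616/53915 F=3165696/657763] → run C
t=15: vr[A=1536/263 C=306944/53915 F=3165696/657763] → run F
t=16: vr[A=1536/263 C=306944/53915] → run C
t=17: vr[A=1536/263 C=374272/53915] → run A
t=18: vr[A=2048/263 C=374272/53915] → run C
t=19: vr[A=2048/263] → run A
t=20: vr[A=2560/263] → run A
t=21: (idle)
t=22: (idle)
t=23: (idle)
t=24: (idle)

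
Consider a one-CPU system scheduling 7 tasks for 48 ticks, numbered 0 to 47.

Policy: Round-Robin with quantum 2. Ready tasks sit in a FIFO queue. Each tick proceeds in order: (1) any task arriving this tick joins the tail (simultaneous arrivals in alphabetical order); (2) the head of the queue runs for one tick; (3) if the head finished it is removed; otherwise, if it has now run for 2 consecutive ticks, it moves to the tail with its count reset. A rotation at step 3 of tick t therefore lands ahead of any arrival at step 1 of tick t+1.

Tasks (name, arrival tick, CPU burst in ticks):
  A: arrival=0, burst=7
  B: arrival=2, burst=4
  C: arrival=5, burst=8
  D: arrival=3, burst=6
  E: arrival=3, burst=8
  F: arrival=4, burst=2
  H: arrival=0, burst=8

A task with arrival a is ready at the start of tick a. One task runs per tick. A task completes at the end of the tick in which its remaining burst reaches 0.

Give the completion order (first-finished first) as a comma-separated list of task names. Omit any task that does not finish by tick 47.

t=0: queue=[A,H] q_used=0 → run A
t=1: queue=[A,H] q_used=1 → run A
t=2: queue=[H,A,B] q_used=0 → run H
t=3: queue=[H,A,B,D,E] q_used=1 → run H
t=4: queue=[A,B,D,E,H,F] q_used=0 → run A
t=5: queue=[A,B,D,E,H,F,C] q_used=1 → run A
t=6: queue=[B,D,E,H,F,C,A] q_used=0 → run B
t=7: queue=[B,D,E,H,F,C,A] q_used=1 → run B
t=8: queue=[D,E,H,F,C,A,B] q_used=0 → run D
t=9: queue=[D,E,H,F,C,A,B] q_used=1 → run D
t=10: queue=[E,H,F,C,A,B,D] q_used=0 → run E
t=11: queue=[E,H,F,C,A,B,D] q_used=1 → run E
t=12: queue=[H,F,C,A,B,D,E] q_used=0 → run H
t=13: queue=[H,F,C,A,B,D,E] q_used=1 → run H
t=14: queue=[F,C,A,B,D,E,H] q_used=0 → run F
t=15: queue=[F,C,A,B,D,E,H] q_used=1 → run F
t=16: queue=[C,A,B,D,E,H] q_used=0 → run C
t=17: queue=[C,A,B,D,E,H] q_used=1 → run C
t=18: queue=[A,B,D,E,H,C] q_used=0 → run A
t=19: queue=[A,B,D,E,H,C] q_used=1 → run A
t=20: queue=[B,D,E,H,C,A] q_used=0 → run B
t=21: queue=[B,D,E,H,C,A] q_used=1 → run B
t=22: queue=[D,E,H,C,A] q_used=0 → run D
t=23: queue=[D,E,H,C,A] q_used=1 → run D
t=24: queue=[E,H,C,A,D] q_used=0 → run E
t=25: queue=[E,H,C,A,D] q_used=1 → run E
t=26: queue=[H,C,A,D,E] q_used=0 → run H
t=27: queue=[H,C,A,D,E] q_used=1 → run H
t=28: queue=[C,A,D,E,H] q_used=0 → run C
t=29: queue=[C,A,D,E,H] q_used=1 → run C
t=30: queue=[A,D,E,H,C] q_used=0 → run A
t=31: queue=[D,E,H,C] q_used=0 → run D
t=32: queue=[D,E,H,C] q_used=1 → run D
t=33: queue=[E,H,C] q_used=0 → run E
t=34: queue=[E,H,C] q_used=1 → run E
t=35: queue=[H,C,E] q_used=0 → run H
t=36: queue=[H,C,E] q_used=1 → run H
t=37: queue=[C,E] q_used=0 → run C
t=38: queue=[C,E] q_used=1 → run C
t=39: queue=[E,C] q_used=0 → run E
t=40: queue=[E,C] q_used=1 → run E
t=41: queue=[C] q_used=0 → run C
t=42: queue=[C] q_used=1 → run C
t=43: (idle)
t=44: (idle)
t=45: (idle)
t=46: (idle)
t=47: (idle)

completion order = F, B, A, D, H, E, C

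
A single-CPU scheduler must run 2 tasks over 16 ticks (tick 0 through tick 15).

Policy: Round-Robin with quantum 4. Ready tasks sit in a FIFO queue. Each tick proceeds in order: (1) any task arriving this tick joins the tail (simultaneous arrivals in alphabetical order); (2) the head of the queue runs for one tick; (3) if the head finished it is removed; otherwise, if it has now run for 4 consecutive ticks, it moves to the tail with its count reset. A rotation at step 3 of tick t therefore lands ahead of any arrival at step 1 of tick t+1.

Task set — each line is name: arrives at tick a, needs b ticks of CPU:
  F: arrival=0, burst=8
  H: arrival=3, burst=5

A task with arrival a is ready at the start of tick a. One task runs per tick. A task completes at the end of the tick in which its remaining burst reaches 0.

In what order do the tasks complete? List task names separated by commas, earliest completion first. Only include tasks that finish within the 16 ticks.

t=0: queue=[F] q_used=0 → run F
t=1: queue=[F] q_used=1 → run F
t=2: queue=[F] q_used=2 → run F
t=3: queue=[F,H] q_used=3 → run F
t=4: queue=[H,F] q_used=0 → run H
t=5: queue=[H,F] q_used=1 → run H
t=6: queue=[H,F] q_used=2 → run H
t=7: queue=[H,F] q_used=3 → run H
t=8: queue=[F,H] q_used=0 → run F
t=9: queue=[F,H] q_used=1 → run F
t=10: queue=[F,H] q_used=2 → run F
t=11: queue=[F,H] q_used=3 → run F
t=12: queue=[H] q_used=0 → run H
t=13: (idle)
t=14: (idle)
t=15: (idle)

completion order = F, H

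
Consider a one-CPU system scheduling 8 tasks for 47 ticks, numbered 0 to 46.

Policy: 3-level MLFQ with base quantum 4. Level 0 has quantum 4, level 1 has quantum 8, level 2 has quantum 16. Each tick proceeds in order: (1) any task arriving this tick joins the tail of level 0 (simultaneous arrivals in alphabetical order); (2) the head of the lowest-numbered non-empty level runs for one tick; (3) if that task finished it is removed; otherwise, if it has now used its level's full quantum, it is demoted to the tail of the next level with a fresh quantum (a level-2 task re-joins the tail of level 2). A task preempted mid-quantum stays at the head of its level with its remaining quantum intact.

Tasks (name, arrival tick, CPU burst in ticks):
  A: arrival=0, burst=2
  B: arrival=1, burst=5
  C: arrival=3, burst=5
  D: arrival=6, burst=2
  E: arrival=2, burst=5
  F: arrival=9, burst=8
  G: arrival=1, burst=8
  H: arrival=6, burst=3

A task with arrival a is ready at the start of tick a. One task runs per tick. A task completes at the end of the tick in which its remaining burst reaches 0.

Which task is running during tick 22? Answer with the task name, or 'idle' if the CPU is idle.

t=0: L0/L1/L2 = A/-/- → run A
t=1: L0/L1/L2 = ABG/-/- → run A
t=2: L0/L1/L2 = BGE/-/- → run B
t=3: L0/L1/L2 = BGEC/-/- → run B
t=4: L0/L1/L2 = BGEC/-/- → run B
t=5: L0/L1/L2 = BGEC/-/- → run B
t=6: L0/L1/L2 = GECDH/B/- → run G
t=7: L0/L1/L2 = GECDH/B/- → run G
t=8: L0/L1/L2 = GECDH/B/- → run G
t=9: L0/L1/L2 = GECDHF/B/- → run G
t=10: L0/L1/L2 = ECDHF/BG/- → run E
t=11: L0/L1/L2 = ECDHF/BG/- → run E
t=12: L0/L1/L2 = ECDHF/BG/- → run E
t=13: L0/L1/L2 = ECDHF/BG/- → run E
t=14: L0/L1/L2 = CDHF/BGE/- → run C
t=15: L0/L1/L2 = CDHF/BGE/- → run C
t=16: L0/L1/L2 = CDHF/BGE/- → run C
t=17: L0/L1/L2 = CDHF/BGE/- → run C
t=18: L0/L1/L2 = DHF/BGEC/- → run D
t=19: L0/L1/L2 = DHF/BGEC/- → run D
t=20: L0/L1/L2 = HF/BGEC/- → run H
t=21: L0/L1/L2 = HF/BGEC/- → run H
t=22: L0/L1/L2 = HF/BGEC/- → run H
t=23: L0/L1/L2 = F/BGEC/- → run F
t=24: L0/L1/L2 = F/BGEC/- → run F
t=25: L0/L1/L2 = F/BGEC/- → run F
t=26: L0/L1/L2 = F/BGEC/- → run F
t=27: L0/L1/L2 = -/BGECF/- → run B
t=28: L0/L1/L2 = -/GECF/- → run G
t=29: L0/L1/L2 = -/GECF/- → run G
t=30: L0/L1/L2 = -/GECF/- → run G
t=31: L0/L1/L2 = -/GECF/- → run G
t=32: L0/L1/L2 = -/ECF/- → run E
t=33: L0/L1/L2 = -/CF/- → run C
t=34: L0/L1/L2 = -/F/- → run F
t=35: L0/L1/L2 = -/F/- → run F
t=36: L0/L1/L2 = -/F/- → run F
t=37: L0/L1/L2 = -/F/- → run F
t=38: (idle)
t=39: (idle)
t=40: (idle)
t=41: (idle)
t=42: (idle)
t=43: (idle)
t=44: (idle)
t=45: (idle)
t=46: (idle)

running at tick 22 = H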